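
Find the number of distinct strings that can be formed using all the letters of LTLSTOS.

630

The 7 letters of LTLSTOS have repeats: L appearing twice, S appearing twice, and T appearing twice.
So there are 7! / (2!·2!·2!) = 630 distinguishable arrangements.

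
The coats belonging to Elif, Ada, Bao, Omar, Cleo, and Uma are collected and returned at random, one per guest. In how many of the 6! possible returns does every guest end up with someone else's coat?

265

This is the derangement count D_6: permutations of 6 items with no fixed point.
By inclusion–exclusion this is Σ_{j=0}^{6} (−1)^j C(6,j)·(6−j)!.
Computing: 720 − 720 + 360 − 120 + 30 − 6 + 1 = 265.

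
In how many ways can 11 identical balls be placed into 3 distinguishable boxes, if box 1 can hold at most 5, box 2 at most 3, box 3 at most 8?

By stars and bars, unrestricted non-negative solutions to x_1+…+x_3 = 11 number C(11+2,2) = 78.
Subtract solutions that violate a single cap (substitute x_i' = x_i − (cap_i+1)): x_1 ≥ 6 gives C(7,2) = 21; x_2 ≥ 4 gives C(9,2) = 36; x_3 ≥ 9 gives C(4,2) = 6. Together 63.
Add back pairs where two caps are both exceeded: 3 + 0 + 0 = 3.
By inclusion–exclusion the count is 78 − 63 + 3 = 18.

18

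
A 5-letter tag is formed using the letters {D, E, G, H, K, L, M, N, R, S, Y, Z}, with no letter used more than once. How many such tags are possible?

Choose and order 5 of the 12 symbols: the first letter has 12 options, the next 11, and so on down to 8.
12 × 11 × 10 × 9 × 8 = 95040.

95040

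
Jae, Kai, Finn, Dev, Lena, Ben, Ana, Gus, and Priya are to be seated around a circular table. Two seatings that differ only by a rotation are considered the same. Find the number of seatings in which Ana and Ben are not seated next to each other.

All circular seatings of 9 people number (8)! = 40320.
Seatings with Ana beside Ben: treat them as a block with 2 internal orders, giving 2 × (7)! = 10080.
Subtracting, 40320 − 10080 = 30240.

30240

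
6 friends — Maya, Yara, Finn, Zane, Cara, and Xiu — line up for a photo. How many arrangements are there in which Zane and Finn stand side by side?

240

Treat {Zane, Finn} as a single unit. There are 5 units to order, and the pair itself can be ordered 2 ways.
That gives 2 × 5! = 2 × 120 = 240.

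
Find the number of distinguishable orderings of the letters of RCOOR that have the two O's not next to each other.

There are 5!/(2!·2!) = 30 arrangements of RCOOR in total.
Arrangements with the O's together: treat OO as one letter, giving (4)!/(2!) = 12.
Subtracting, 30 − 12 = 18 arrangements keep the O's apart.

18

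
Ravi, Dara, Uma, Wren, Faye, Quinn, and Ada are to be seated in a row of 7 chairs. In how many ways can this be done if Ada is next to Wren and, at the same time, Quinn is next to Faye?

Treat {Ada,Wren} as one block (2 orders) and {Quinn,Faye} as another (2 orders).
That leaves 5 units to arrange: 2 × 2 × 5! = 4 × 120 = 480.

480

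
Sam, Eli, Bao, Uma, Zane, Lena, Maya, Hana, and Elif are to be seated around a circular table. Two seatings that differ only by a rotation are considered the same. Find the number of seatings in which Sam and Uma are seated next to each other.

Treat {Sam, Uma} as one unit (2 internal orders) and seat the resulting 8 units around the table: (7)! circular arrangements.
So 2 × (7)! = 2 × 5040 = 10080.

10080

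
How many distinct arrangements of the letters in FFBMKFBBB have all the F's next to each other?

210

Treat the 3 copies of F as a single block. The multiset to arrange is then {FFF, B, B, B, B, K, M}, 7 items in all.
That gives (7)!/(4!) = 210 arrangements.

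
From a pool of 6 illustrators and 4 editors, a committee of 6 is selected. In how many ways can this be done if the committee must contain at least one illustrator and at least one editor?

Unrestricted: C(10,6) = 210 ways to pick any 6 of the 10.
Selections missing a whole group: no illustrators → C(4,6) = 0; no editors → C(6,6) = 1.
Both groups omitted at once is impossible, so 210 − 1 = 209.

209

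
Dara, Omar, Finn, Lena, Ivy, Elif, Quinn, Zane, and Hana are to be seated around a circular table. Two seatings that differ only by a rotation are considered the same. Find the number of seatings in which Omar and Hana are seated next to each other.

Glue Omar and Hana into a block (2 internal orders). Seating 8 units around a circle gives (7)! arrangements.
So 2 × (7)! = 2 × 5040 = 10080.

10080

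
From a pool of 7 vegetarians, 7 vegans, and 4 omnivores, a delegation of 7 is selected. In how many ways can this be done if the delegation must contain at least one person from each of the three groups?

Total 7-person selections from all 18: C(18,7) = 31824.
Selections missing a whole group: no vegetarians → C(11,7) = 330; no vegans → C(11,7) = 330; no omnivores → C(14,7) = 3432.
Add back selections omitting two groups (i.e. drawn from a single group): C(7,7) + C(7,7) + C(4,7) = 2.
By inclusion–exclusion: 31824 − 4092 + 2 = 27734.

27734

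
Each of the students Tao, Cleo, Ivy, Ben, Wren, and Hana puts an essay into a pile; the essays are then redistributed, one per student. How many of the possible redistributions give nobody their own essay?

This is the derangement count D_6: permutations of 6 items with no fixed point.
By inclusion–exclusion this is Σ_{j=0}^{6} (−1)^j C(6,j)·(6−j)!.
Computing: 720 − 720 + 360 − 120 + 30 − 6 + 1 = 265.

265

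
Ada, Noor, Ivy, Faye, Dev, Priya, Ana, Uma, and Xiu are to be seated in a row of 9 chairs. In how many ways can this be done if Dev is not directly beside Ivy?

282240

Of the 9! = 362880 arrangements, those with Dev and Ivy adjacent number 2 × 8! = 80640 (treat the pair as a block with 2 internal orders).
Complementary counting: 362880 − 80640 = 282240.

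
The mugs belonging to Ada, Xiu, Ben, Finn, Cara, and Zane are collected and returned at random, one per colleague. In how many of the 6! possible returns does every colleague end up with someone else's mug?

Count assignments avoiding every fixed point. For any j of the 6 colleagues fixed to their own mug, the other 6−j can be arranged in (6−j)! ways.
By inclusion–exclusion this is Σ_{j=0}^{6} (−1)^j C(6,j)·(6−j)!.
Computing: 720 − 720 + 360 − 120 + 30 − 6 + 1 = 265.

265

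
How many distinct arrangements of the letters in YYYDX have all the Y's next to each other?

Treat the 3 copies of Y as a single block. The multiset to arrange is then {YYY, D, X}, 3 items in all.
All 3 items are distinct, so there are (3)! = 6 arrangements.

6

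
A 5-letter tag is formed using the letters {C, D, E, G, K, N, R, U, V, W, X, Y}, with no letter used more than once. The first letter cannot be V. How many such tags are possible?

87120

The first letter has 12−1 = 11 choices (anything except V).
The remaining 4 letters are filled from the other 11 symbols without repetition: 11 × 10 × 9 × 8 = 7920.
Total: 11 × 7920 = 87120.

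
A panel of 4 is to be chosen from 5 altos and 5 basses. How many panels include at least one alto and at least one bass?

200

Unrestricted: C(10,4) = 210 ways to pick any 4 of the 10.
Selections missing a whole group: no altos → C(5,4) = 5; no basses → C(5,4) = 5.
Both groups omitted at once is impossible, so 210 − 10 = 200.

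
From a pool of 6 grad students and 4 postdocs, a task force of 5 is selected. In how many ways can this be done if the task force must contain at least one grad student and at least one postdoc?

246

Total 5-person selections from all 10: C(10,5) = 252.
Subtract selections that omit an entire group: no grad students → C(4,5) = 0; no postdocs → C(6,5) = 6.
Both groups omitted at once is impossible, so 252 − 6 = 246.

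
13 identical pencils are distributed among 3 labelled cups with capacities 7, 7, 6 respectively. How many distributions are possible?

35

By stars and bars, unrestricted non-negative solutions to x_1+…+x_3 = 13 number C(13+2,2) = 105.
Subtract solutions that violate a single cap (substitute x_i' = x_i − (cap_i+1)): x_1 ≥ 8 gives C(7,2) = 21; x_2 ≥ 8 gives C(7,2) = 21; x_3 ≥ 7 gives C(8,2) = 28. Together 70.
No two caps can be exceeded simultaneously, so the pair terms are all 0.
By inclusion–exclusion the count is 105 − 70 + 0 = 35.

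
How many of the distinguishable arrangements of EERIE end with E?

With the last slot taken by E, it remains to arrange the other 4 letters (ERIE).
Those 4 letters have E appearing twice, giving (4)!/(2!) = 12.

12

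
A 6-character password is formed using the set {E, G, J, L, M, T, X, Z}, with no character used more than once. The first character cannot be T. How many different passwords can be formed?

17640

The first character has 8−1 = 7 choices (anything except T).
The remaining 5 characters are filled from the other 7 symbols without repetition: 7 × 6 × 5 × 4 × 3 = 2520.
Total: 7 × 2520 = 17640.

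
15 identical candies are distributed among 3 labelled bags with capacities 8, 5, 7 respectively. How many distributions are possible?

By stars and bars, unrestricted non-negative solutions to x_1+…+x_3 = 15 number C(15+2,2) = 136.
Subtract solutions that violate a single cap (substitute x_i' = x_i − (cap_i+1)): x_1 ≥ 9 gives C(8,2) = 28; x_2 ≥ 6 gives C(11,2) = 55; x_3 ≥ 8 gives C(9,2) = 36. Together 119.
Add back pairs where two caps are both exceeded: 1 + 0 + 3 = 4.
By inclusion–exclusion the count is 136 − 119 + 4 = 21.

21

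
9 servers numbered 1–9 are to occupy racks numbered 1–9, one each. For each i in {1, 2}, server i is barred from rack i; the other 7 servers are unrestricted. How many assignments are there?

Let Aᵢ (for i ∈ {1, 2}) be the placements that put server i in its forbidden rack. Any j of these fix j positions, leaving (9−j)! ways to fill the rest, and there are C(2,j) ways to pick which j.
By inclusion–exclusion, the number of valid placements is Σ_{j=0}^{2} (−1)^j C(2,j)·(9−j)!.
Computing: 362880 − 80640 + 5040 = 287280.

287280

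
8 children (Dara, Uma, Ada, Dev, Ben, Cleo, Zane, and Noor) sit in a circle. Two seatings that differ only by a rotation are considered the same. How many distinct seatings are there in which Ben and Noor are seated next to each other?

1440

Glue Ben and Noor into a block (2 internal orders). Seating 7 units around a circle gives (6)! arrangements.
So 2 × (6)! = 2 × 720 = 1440.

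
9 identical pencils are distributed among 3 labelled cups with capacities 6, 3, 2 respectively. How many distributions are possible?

6

Ignoring the caps, the number of non-negative solutions to x_1+…+x_3 = 9 is C(11,2) = 55.
Subtract solutions that violate a single cap (substitute x_i' = x_i − (cap_i+1)): x_1 ≥ 7 gives C(4,2) = 6; x_2 ≥ 4 gives C(7,2) = 21; x_3 ≥ 3 gives C(8,2) = 28. Together 55.
Add back pairs where two caps are both exceeded: 0 + 0 + 6 = 6.
By inclusion–exclusion the count is 55 − 55 + 6 = 6.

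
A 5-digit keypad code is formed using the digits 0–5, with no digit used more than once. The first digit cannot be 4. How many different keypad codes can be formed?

The first digit has 6−1 = 5 choices (anything except 4).
The remaining 4 digits are filled from the other 5 symbols without repetition: 5 × 4 × 3 × 2 = 120.
Total: 5 × 120 = 600.

600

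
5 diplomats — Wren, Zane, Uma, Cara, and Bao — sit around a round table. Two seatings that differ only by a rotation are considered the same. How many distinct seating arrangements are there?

Seat Wren anywhere (absorbing the rotational symmetry), then permute the other 4: (4)! = 24.

24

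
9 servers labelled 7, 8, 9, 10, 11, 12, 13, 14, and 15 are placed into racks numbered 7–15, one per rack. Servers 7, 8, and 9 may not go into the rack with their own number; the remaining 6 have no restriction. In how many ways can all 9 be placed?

256320

Let Aᵢ (for i ∈ {7, 8, 9}) be the placements that put server i in its forbidden rack. Any j of these fix j positions, leaving (9−j)! ways to fill the rest, and there are C(3,j) ways to pick which j.
By inclusion–exclusion, the number of valid placements is Σ_{j=0}^{3} (−1)^j C(3,j)·(9−j)!.
Computing: 362880 − 120960 + 15120 − 720 = 256320.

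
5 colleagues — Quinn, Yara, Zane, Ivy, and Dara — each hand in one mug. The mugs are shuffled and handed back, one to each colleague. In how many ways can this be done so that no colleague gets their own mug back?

This is the derangement count D_5: permutations of 5 items with no fixed point.
By inclusion–exclusion this is Σ_{j=0}^{5} (−1)^j C(5,j)·(5−j)!.
Computing: 120 − 120 + 60 − 20 + 5 − 1 = 44.

44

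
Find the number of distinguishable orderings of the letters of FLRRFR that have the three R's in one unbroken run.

Treat the 3 copies of R as a single block. The multiset to arrange is then {RRR, F, F, L}, 4 items in all.
That gives (4)!/(2!) = 12 arrangements.

12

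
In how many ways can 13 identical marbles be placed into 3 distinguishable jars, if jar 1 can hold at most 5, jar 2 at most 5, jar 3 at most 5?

6

Ignoring the caps, the number of non-negative solutions to x_1+…+x_3 = 13 is C(15,2) = 105.
Subtract solutions that violate a single cap (substitute x_i' = x_i − (cap_i+1)): x_1 ≥ 6 gives C(9,2) = 36; x_2 ≥ 6 gives C(9,2) = 36; x_3 ≥ 6 gives C(9,2) = 36. Together 108.
Add back pairs where two caps are both exceeded: 3 + 3 + 3 = 9.
By inclusion–exclusion the count is 105 − 108 + 9 = 6.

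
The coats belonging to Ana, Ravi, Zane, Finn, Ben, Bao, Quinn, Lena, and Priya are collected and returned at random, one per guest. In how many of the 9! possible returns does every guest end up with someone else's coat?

133496

Let Aᵢ be the assignments in which guest i gets their own coat. We want the size of the complement of A₁∪…∪A_9.
By inclusion–exclusion this is Σ_{j=0}^{9} (−1)^j C(9,j)·(9−j)!.
Computing: 362880 − 362880 + 181440 − 60480 + 15120 − 3024 + 504 − 72 + 9 − 1 = 133496.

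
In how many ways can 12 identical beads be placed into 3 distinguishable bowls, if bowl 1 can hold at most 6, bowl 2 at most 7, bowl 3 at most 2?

9

Ignoring the caps, the number of non-negative solutions to x_1+…+x_3 = 12 is C(14,2) = 91.
Subtract solutions that violate a single cap (substitute x_i' = x_i − (cap_i+1)): x_1 ≥ 7 gives C(7,2) = 21; x_2 ≥ 8 gives C(6,2) = 15; x_3 ≥ 3 gives C(11,2) = 55. Together 91.
Add back pairs where two caps are both exceeded: 0 + 6 + 3 = 9.
By inclusion–exclusion the count is 91 − 91 + 9 = 9.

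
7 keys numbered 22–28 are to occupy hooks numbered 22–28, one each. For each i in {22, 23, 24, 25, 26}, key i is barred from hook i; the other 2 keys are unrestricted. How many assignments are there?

Let Aᵢ (for 22 ≤ i ≤ 26) be the placements that put key i in its forbidden hook. Any j of these fix j positions, leaving (7−j)! ways to fill the rest, and there are C(5,j) ways to pick which j.
By inclusion–exclusion, the number of valid placements is Σ_{j=0}^{5} (−1)^j C(5,j)·(7−j)!.
Computing: 5040 − 3600 + 1200 − 240 + 30 − 2 = 2428.

2428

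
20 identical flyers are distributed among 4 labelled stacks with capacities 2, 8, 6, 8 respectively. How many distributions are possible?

31

By stars and bars, unrestricted non-negative solutions to x_1+…+x_4 = 20 number C(20+3,3) = 1771.
Subtract solutions that violate a single cap (substitute x_i' = x_i − (cap_i+1)): x_1 ≥ 3 gives C(20,3) = 1140; x_2 ≥ 9 gives C(14,3) = 364; x_3 ≥ 7 gives C(16,3) = 560; x_4 ≥ 9 gives C(14,3) = 364. Together 2428.
Add back pairs where two caps are both exceeded: 165 + 286 + 165 + 35 + 10 + 35 = 696.
Subtract triples: 4 + 0 + 4 + 0 = 8.
By inclusion–exclusion the count is 1771 − 2428 + 696 − 8 = 31.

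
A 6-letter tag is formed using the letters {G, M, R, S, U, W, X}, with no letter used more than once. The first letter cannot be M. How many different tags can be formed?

4320

The first letter has 7−1 = 6 choices (anything except M).
The remaining 5 letters are filled from the other 6 symbols without repetition: 6 × 5 × 4 × 3 × 2 = 720.
Total: 6 × 720 = 4320.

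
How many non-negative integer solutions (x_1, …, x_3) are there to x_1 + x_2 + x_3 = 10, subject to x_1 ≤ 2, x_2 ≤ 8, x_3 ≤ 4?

12

Without the upper bounds there are C(12,2) = 66 ways to split 10 among 3 variables.
Subtract solutions that violate a single cap (substitute x_i' = x_i − (cap_i+1)): x_1 ≥ 3 gives C(9,2) = 36; x_2 ≥ 9 gives C(3,2) = 3; x_3 ≥ 5 gives C(7,2) = 21. Together 60.
Add back pairs where two caps are both exceeded: 0 + 6 + 0 = 6.
By inclusion–exclusion the count is 66 − 60 + 6 = 12.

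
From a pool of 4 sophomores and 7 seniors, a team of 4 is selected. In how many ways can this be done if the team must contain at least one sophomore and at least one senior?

Total 4-person selections from all 11: C(11,4) = 330.
Selections missing a whole group: no sophomores → C(7,4) = 35; no seniors → C(4,4) = 1.
Both groups omitted at once is impossible, so 330 − 36 = 294.

294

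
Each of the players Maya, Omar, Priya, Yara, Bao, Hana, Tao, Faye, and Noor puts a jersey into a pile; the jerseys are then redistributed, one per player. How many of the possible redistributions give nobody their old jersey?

133496

This is the derangement count D_9: permutations of 9 items with no fixed point.
By inclusion–exclusion this is Σ_{j=0}^{9} (−1)^j C(9,j)·(9−j)!.
Computing: 362880 − 362880 + 181440 − 60480 + 15120 − 3024 + 504 − 72 + 9 − 1 = 133496.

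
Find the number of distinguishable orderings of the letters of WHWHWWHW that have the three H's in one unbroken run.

Treat the 3 copies of H as a single block. The multiset to arrange is then {HHH, W, W, W, W, W}, 6 items in all.
That gives (6)!/(5!) = 6 arrangements.

6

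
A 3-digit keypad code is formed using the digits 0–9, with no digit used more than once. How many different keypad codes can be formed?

720

This is a permutation of 3 out of 10: P(10,3) = 10!/7!.
10 × 9 × 8 = 720.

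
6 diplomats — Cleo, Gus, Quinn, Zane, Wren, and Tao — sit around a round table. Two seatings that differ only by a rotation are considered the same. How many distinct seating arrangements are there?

Seat Cleo anywhere (absorbing the rotational symmetry), then permute the other 5: (5)! = 120.

120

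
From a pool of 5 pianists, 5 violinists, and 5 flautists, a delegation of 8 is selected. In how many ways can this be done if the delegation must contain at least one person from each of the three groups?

6300

Total 8-person selections from all 15: C(15,8) = 6435.
Selections missing a whole group: no pianists → C(10,8) = 45; no violinists → C(10,8) = 45; no flautists → C(10,8) = 45.
Add back selections omitting two groups (i.e. drawn from a single group): C(5,8) + C(5,8) + C(5,8) = 0.
By inclusion–exclusion: 6435 − 135 + 0 = 6300.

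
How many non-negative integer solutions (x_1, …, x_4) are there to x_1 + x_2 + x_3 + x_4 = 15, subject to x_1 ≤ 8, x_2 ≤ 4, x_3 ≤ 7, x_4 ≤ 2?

60

By stars and bars, unrestricted non-negative solutions to x_1+…+x_4 = 15 number C(15+3,3) = 816.
Subtract solutions that violate a single cap (substitute x_i' = x_i − (cap_i+1)): x_1 ≥ 9 gives C(9,3) = 84; x_2 ≥ 5 gives C(13,3) = 286; x_3 ≥ 8 gives C(10,3) = 120; x_4 ≥ 3 gives C(15,3) = 455. Together 945.
Add back pairs where two caps are both exceeded: 4 + 0 + 20 + 10 + 120 + 35 = 189.
By inclusion–exclusion the count is 816 − 945 + 189 = 60.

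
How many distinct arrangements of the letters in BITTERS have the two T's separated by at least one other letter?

1800

Total arrangements of BITTERS: 7!/(2!) = 2520.
If the two T's are adjacent, glue them into one block, leaving 6 items to arrange: (6)! = 720 ways.
Subtracting, 2520 − 720 = 1800 arrangements keep the T's apart.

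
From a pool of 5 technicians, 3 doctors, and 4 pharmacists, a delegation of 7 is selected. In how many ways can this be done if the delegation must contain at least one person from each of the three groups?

747

Unrestricted: C(12,7) = 792 ways to pick any 7 of the 12.
Subtract selections that omit an entire group: no technicians → C(7,7) = 1; no doctors → C(9,7) = 36; no pharmacists → C(8,7) = 8.
Add back selections omitting two groups (i.e. drawn from a single group): C(5,7) + C(3,7) + C(4,7) = 0.
By inclusion–exclusion: 792 − 45 + 0 = 747.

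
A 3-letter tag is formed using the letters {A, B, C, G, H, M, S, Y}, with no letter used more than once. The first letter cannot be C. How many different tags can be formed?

The first letter has 8−1 = 7 choices (anything except C).
The remaining 2 letters are filled from the other 7 symbols without repetition: 7 × 6 = 42.
Total: 7 × 42 = 294.

294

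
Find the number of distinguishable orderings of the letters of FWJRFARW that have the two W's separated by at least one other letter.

3780

There are 8!/(2!·2!·2!) = 5040 arrangements of FWJRFARW in total.
Arrangements with the W's together: treat WW as one letter, giving (7)!/(2!·2!) = 1260.
Subtracting, 5040 − 1260 = 3780 arrangements keep the W's apart.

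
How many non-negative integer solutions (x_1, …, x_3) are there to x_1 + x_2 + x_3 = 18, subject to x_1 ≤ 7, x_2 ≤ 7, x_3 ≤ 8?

By stars and bars, unrestricted non-negative solutions to x_1+…+x_3 = 18 number C(18+2,2) = 190.
Subtract solutions that violate a single cap (substitute x_i' = x_i − (cap_i+1)): x_1 ≥ 8 gives C(12,2) = 66; x_2 ≥ 8 gives C(12,2) = 66; x_3 ≥ 9 gives C(11,2) = 55. Together 187.
Add back pairs where two caps are both exceeded: 6 + 3 + 3 = 12.
By inclusion–exclusion the count is 190 − 187 + 12 = 15.

15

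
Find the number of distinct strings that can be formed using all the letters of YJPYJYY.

YJPYJYY has 7 letters with J appearing twice and Y appearing 4 times.
The number of distinct arrangements is 7!/(4!·2!) = 5040/48 = 105.

105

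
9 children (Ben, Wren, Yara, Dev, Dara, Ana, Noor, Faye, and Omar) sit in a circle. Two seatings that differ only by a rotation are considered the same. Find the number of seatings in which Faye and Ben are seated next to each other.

Treat {Faye, Ben} as one unit (2 internal orders) and seat the resulting 8 units around the table: (7)! circular arrangements.
So 2 × (7)! = 2 × 5040 = 10080.

10080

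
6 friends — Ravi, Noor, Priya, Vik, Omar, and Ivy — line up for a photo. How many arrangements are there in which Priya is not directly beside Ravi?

480

There are 6! = 720 arrangements in all. If Priya and Ravi are adjacent, merging them into one block gives 2·(5)! = 240 arrangements.
So 720 − 240 = 480 arrangements keep them apart.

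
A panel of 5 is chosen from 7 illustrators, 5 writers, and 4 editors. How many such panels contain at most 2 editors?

Split by how many editors are chosen (0 through 2).
Sum: C(4,0)·C(12,5) + C(4,1)·C(12,4) + C(4,2)·C(12,3) = 792 + 1980 + 1320 = 4092.

4092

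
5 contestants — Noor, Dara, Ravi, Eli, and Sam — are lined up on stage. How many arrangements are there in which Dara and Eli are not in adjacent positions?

There are 5! = 120 arrangements in all. If Dara and Eli are adjacent, merging them into one block gives 2·(4)! = 48 arrangements.
So 120 − 48 = 72 arrangements keep them apart.

72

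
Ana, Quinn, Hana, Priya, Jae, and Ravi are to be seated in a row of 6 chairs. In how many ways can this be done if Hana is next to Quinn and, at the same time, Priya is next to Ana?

96

Treat {Hana,Quinn} as one block (2 orders) and {Priya,Ana} as another (2 orders).
That leaves 4 units to arrange: 2 × 2 × 4! = 4 × 24 = 96.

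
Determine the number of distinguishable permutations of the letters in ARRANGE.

The 7 letters of ARRANGE have repeats: A appearing twice and R appearing twice.
The number of distinct arrangements is 7!/(2!·2!) = 5040/4 = 1260.

1260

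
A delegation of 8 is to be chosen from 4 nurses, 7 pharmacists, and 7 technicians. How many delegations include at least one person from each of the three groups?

40425

Total 8-person selections from all 18: C(18,8) = 43758.
Subtract selections that omit an entire group: no nurses → C(14,8) = 3003; no pharmacists → C(11,8) = 165; no technicians → C(11,8) = 165.
Add back selections omitting two groups (i.e. drawn from a single group): C(4,8) + C(7,8) + C(7,8) = 0.
By inclusion–exclusion: 43758 − 3333 + 0 = 40425.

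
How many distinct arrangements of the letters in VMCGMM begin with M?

Fix M in the first position and arrange the remaining 5 letters.
Those 5 letters have M appearing twice, giving (5)!/(2!) = 60.

60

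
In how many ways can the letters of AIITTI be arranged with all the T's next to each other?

Treat the 2 copies of T as a single block. The multiset to arrange is then {TT, A, I, I, I}, 5 items in all.
That gives (5)!/(3!) = 20 arrangements.

20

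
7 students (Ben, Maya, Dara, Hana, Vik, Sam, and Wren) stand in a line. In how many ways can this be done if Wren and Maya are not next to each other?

Of the 7! = 5040 arrangements, those with Wren and Maya adjacent number 2 × 6! = 1440 (treat the pair as a block with 2 internal orders).
Complementary counting: 5040 − 1440 = 3600.

3600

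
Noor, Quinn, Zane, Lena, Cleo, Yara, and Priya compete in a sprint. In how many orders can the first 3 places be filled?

There are 7 choices for 1st place, 6 for 2nd, and 5 for 3rd.
That gives 7 × 6 × 5 = 210.

210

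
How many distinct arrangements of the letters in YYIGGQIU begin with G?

1260

With the first slot taken by G, it remains to arrange the other 7 letters (YYIGQIU).
Those 7 letters have I appearing twice and Y appearing twice, giving (7)!/(2!·2!) = 1260.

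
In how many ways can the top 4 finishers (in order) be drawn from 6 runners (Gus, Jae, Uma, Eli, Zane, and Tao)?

360

There are 6 choices for 1st place, 5 for 2nd, and so on down to 3 for position 4.
That gives 6 × 5 × 4 × 3 = 360.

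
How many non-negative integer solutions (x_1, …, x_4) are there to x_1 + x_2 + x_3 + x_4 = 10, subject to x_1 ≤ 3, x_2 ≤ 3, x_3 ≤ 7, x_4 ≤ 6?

98

Without the upper bounds there are C(13,3) = 286 ways to split 10 among 4 variables.
Subtract solutions that violate a single cap (substitute x_i' = x_i − (cap_i+1)): x_1 ≥ 4 gives C(9,3) = 84; x_2 ≥ 4 gives C(9,3) = 84; x_3 ≥ 8 gives C(5,3) = 10; x_4 ≥ 7 gives C(6,3) = 20. Together 198.
Add back pairs where two caps are both exceeded: 10 + 0 + 0 + 0 + 0 + 0 = 10.
By inclusion–exclusion the count is 286 − 198 + 10 = 98.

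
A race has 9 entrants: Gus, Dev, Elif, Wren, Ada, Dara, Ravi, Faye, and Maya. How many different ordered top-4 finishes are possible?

3024

There are 9 choices for 1st place, 8 for 2nd, and so on down to 6 for position 4.
That gives 9 × 8 × 7 × 6 = 3024.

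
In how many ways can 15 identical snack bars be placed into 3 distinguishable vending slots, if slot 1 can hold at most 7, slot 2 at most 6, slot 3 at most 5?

Ignoring the caps, the number of non-negative solutions to x_1+…+x_3 = 15 is C(17,2) = 136.
Subtract solutions that violate a single cap (substitute x_i' = x_i − (cap_i+1)): x_1 ≥ 8 gives C(9,2) = 36; x_2 ≥ 7 gives C(10,2) = 45; x_3 ≥ 6 gives C(11,2) = 55. Together 136.
Add back pairs where two caps are both exceeded: 1 + 3 + 6 = 10.
By inclusion–exclusion the count is 136 − 136 + 10 = 10.

10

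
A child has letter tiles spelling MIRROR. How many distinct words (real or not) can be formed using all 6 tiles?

Letter multiplicities in MIRROR: I×1, M×1, O×1, R×3.
Dividing 6! = 720 by 3! = 6 for the repeated letters gives 120.

120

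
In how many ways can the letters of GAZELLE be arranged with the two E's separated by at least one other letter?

900

Total arrangements of GAZELLE: 7!/(2!·2!) = 1260.
If the two E's are adjacent, glue them into one block, leaving 6 items to arrange: (6)!/(2!) = 360 ways.
Hence 1260 − 360 = 900.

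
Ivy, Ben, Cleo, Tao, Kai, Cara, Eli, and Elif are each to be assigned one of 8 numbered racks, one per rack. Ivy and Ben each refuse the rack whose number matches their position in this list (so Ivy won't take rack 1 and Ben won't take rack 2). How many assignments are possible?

30960

Let Aᵢ (for i ∈ {1, 2}) be the placements that put person i in their forbidden rack. Any j of these fix j positions, leaving (8−j)! ways to fill the rest, and there are C(2,j) ways to pick which j.
By inclusion–exclusion, the number of valid placements is Σ_{j=0}^{2} (−1)^j C(2,j)·(8−j)!.
Computing: 40320 − 10080 + 720 = 30960.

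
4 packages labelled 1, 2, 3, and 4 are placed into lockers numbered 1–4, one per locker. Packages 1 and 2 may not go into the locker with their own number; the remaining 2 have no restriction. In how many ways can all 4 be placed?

Let Aᵢ (for i ∈ {1, 2}) be the placements that put package i in its forbidden locker. Any j of these fix j positions, leaving (4−j)! ways to fill the rest, and there are C(2,j) ways to pick which j.
By inclusion–exclusion, the number of valid placements is Σ_{j=0}^{2} (−1)^j C(2,j)·(4−j)!.
Computing: 24 − 12 + 2 = 14.

14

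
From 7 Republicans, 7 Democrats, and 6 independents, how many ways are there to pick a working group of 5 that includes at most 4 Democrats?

Split by how many Democrats are chosen (0 through 4).
Sum: C(7,0)·C(13,5) + C(7,1)·C(13,4) + C(7,2)·C(13,3) + C(7,3)·C(13,2) + C(7,4)·C(13,1) = 1287 + 5005 + 6006 + 2730 + 455 = 15483.

15483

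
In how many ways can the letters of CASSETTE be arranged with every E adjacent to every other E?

Treat the 2 copies of E as a single block. The multiset to arrange is then {EE, A, C, S, S, T, T}, 7 items in all.
That gives (7)!/(2!·2!) = 1260 arrangements.

1260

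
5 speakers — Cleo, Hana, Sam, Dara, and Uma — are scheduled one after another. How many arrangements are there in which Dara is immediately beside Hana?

Treat {Dara, Hana} as a single unit. There are 4 units to order, and the pair itself can be ordered 2 ways.
That gives 2 × 4! = 2 × 24 = 48.

48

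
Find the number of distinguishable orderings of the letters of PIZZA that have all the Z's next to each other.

24

Treat the 2 copies of Z as a single block. The multiset to arrange is then {ZZ, A, I, P}, 4 items in all.
All 4 items are distinct, so there are (4)! = 24 arrangements.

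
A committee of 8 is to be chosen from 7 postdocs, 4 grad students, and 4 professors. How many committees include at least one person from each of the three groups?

Total 8-person selections from all 15: C(15,8) = 6435.
Subtract selections that omit an entire group: no postdocs → C(8,8) = 1; no grad students → C(11,8) = 165; no professors → C(11,8) = 165.
Add back selections omitting two groups (i.e. drawn from a single group): C(7,8) + C(4,8) + C(4,8) = 0.
By inclusion–exclusion: 6435 − 331 + 0 = 6104.

6104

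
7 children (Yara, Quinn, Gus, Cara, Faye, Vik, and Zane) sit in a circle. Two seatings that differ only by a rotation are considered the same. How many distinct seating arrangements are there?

720

Fix one person's seat to break rotational symmetry; the remaining 6 people can be arranged in (6)! = 720 ways.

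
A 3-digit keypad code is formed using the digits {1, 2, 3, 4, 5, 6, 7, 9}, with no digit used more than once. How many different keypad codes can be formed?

336

This is a permutation of 3 out of 8: P(8,3) = 8!/5!.
8 × 7 × 6 = 336.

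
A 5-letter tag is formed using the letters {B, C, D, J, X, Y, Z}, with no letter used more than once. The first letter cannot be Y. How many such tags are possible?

2160

The first letter has 7−1 = 6 choices (anything except Y).
The remaining 4 letters are filled from the other 6 symbols without repetition: 6 × 5 × 4 × 3 = 360.
Total: 6 × 360 = 2160.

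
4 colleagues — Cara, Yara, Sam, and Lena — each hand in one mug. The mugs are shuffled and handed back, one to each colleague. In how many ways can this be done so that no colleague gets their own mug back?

9

Count assignments avoiding every fixed point. For any j of the 4 colleagues fixed to their own mug, the other 4−j can be arranged in (4−j)! ways.
By inclusion–exclusion this is Σ_{j=0}^{4} (−1)^j C(4,j)·(4−j)!.
Computing: 24 − 24 + 12 − 4 + 1 = 9.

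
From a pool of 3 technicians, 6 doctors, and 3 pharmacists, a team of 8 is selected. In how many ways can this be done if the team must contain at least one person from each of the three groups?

477

With no constraint there are C(12,8) = 495 possible selections.
Selections missing a whole group: no technicians → C(9,8) = 9; no doctors → C(6,8) = 0; no pharmacists → C(9,8) = 9.
Add back selections omitting two groups (i.e. drawn from a single group): C(3,8) + C(6,8) + C(3,8) = 0.
By inclusion–exclusion: 495 − 18 + 0 = 477.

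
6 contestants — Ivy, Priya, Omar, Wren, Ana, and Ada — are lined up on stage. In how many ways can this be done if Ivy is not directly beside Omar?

480

There are 6! = 720 arrangements in all. If Ivy and Omar are adjacent, merging them into one block gives 2·(5)! = 240 arrangements.
Complementary counting: 720 − 240 = 480.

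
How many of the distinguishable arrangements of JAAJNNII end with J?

With the last slot taken by J, it remains to arrange the other 7 letters (AAJNNII).
Those 7 letters have A appearing twice, I appearing twice, and N appearing twice, giving (7)!/(2!·2!·2!) = 630.

630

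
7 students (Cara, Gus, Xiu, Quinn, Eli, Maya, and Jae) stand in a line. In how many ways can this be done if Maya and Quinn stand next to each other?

1440

Treat {Maya, Quinn} as a single unit. There are 6 units to order, and the pair itself can be ordered 2 ways.
That gives 2 × 6! = 2 × 720 = 1440.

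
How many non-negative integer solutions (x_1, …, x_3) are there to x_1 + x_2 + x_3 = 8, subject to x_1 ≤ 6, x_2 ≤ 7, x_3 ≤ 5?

35

By stars and bars, unrestricted non-negative solutions to x_1+…+x_3 = 8 number C(8+2,2) = 45.
Subtract solutions that violate a single cap (substitute x_i' = x_i − (cap_i+1)): x_1 ≥ 7 gives C(3,2) = 3; x_2 ≥ 8 gives C(2,2) = 1; x_3 ≥ 6 gives C(4,2) = 6. Together 10.
No two caps can be exceeded simultaneously, so the pair terms are all 0.
By inclusion–exclusion the count is 45 − 10 + 0 = 35.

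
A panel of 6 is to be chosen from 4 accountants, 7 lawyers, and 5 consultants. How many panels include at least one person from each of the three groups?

With no constraint there are C(16,6) = 8008 possible selections.
Subtract selections that omit an entire group: no accountants → C(12,6) = 924; no lawyers → C(9,6) = 84; no consultants → C(11,6) = 462.
Add back selections omitting two groups (i.e. drawn from a single group): C(4,6) + C(7,6) + C(5,6) = 7.
By inclusion–exclusion: 8008 − 1470 + 7 = 6545.

6545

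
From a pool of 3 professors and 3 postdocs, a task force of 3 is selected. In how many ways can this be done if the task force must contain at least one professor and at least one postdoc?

18

With no constraint there are C(6,3) = 20 possible selections.
Selections missing a whole group: no professors → C(3,3) = 1; no postdocs → C(3,3) = 1.
Both groups omitted at once is impossible, so 20 − 2 = 18.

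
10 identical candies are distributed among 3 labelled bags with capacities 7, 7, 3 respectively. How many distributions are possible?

26

Ignoring the caps, the number of non-negative solutions to x_1+…+x_3 = 10 is C(12,2) = 66.
Subtract solutions that violate a single cap (substitute x_i' = x_i − (cap_i+1)): x_1 ≥ 8 gives C(4,2) = 6; x_2 ≥ 8 gives C(4,2) = 6; x_3 ≥ 4 gives C(8,2) = 28. Together 40.
No two caps can be exceeded simultaneously, so the pair terms are all 0.
By inclusion–exclusion the count is 66 − 40 + 0 = 26.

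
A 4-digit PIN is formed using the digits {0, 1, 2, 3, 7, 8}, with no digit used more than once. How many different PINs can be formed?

360

This is a permutation of 4 out of 6: P(6,4) = 6!/2!.
That product is 6 × 5 × 4 × 3 = 360.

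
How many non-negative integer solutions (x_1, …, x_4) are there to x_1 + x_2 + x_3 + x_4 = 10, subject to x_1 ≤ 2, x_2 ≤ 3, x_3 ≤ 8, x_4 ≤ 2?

Ignoring the caps, the number of non-negative solutions to x_1+…+x_4 = 10 is C(13,3) = 286.
Subtract solutions that violate a single cap (substitute x_i' = x_i − (cap_i+1)): x_1 ≥ 3 gives C(10,3) = 120; x_2 ≥ 4 gives C(9,3) = 84; x_3 ≥ 9 gives C(4,3) = 4; x_4 ≥ 3 gives C(10,3) = 120. Together 328.
Add back pairs where two caps are both exceeded: 20 + 0 + 35 + 0 + 20 + 0 = 75.
Subtract triples: 0 + 1 + 0 + 0 = 1.
By inclusion–exclusion the count is 286 − 328 + 75 − 1 = 32.

32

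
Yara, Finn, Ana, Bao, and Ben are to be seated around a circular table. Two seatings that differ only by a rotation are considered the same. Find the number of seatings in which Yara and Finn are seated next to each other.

Treat {Yara, Finn} as one unit (2 internal orders) and seat the resulting 4 units around the table: (3)! circular arrangements.
So 2 × (3)! = 2 × 6 = 12.

12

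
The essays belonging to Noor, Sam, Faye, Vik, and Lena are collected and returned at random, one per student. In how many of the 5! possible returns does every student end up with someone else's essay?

Count assignments avoiding every fixed point. For any j of the 5 students fixed to their own essay, the other 5−j can be arranged in (5−j)! ways.
By inclusion–exclusion this is Σ_{j=0}^{5} (−1)^j C(5,j)·(5−j)!.
Computing: 120 − 120 + 60 − 20 + 5 − 1 = 44.

44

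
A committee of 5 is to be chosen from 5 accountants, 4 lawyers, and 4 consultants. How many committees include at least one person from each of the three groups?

Unrestricted: C(13,5) = 1287 ways to pick any 5 of the 13.
Subtract selections that omit an entire group: no accountants → C(8,5) = 56; no lawyers → C(9,5) = 126; no consultants → C(9,5) = 126.
Add back selections omitting two groups (i.e. drawn from a single group): C(5,5) + C(4,5) + C(4,5) = 1.
By inclusion–exclusion: 1287 − 308 + 1 = 980.

980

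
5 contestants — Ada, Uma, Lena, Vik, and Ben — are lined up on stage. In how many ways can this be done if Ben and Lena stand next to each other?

48

Treat {Ben, Lena} as a single unit. There are 4 units to order, and the pair itself can be ordered 2 ways.
So the count is 2·(4)! = 48.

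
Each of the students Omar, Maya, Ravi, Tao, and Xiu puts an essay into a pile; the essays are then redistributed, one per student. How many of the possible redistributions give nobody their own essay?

This is the derangement count D_5: permutations of 5 items with no fixed point.
By inclusion–exclusion this is Σ_{j=0}^{5} (−1)^j C(5,j)·(5−j)!.
Computing: 120 − 120 + 60 − 20 + 5 − 1 = 44.

44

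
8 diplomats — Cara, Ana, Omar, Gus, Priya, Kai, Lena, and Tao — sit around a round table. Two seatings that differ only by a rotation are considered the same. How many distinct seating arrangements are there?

5040

Fix one person's seat to break rotational symmetry; the remaining 7 people can be arranged in (7)! = 5040 ways.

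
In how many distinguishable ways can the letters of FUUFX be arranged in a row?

30

The 5 letters of FUUFX have repeats: F appearing twice and U appearing twice.
The number of distinct arrangements is 5!/(2!·2!) = 120/4 = 30.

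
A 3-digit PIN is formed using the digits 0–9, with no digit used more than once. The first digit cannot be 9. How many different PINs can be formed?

The first digit has 10−1 = 9 choices (anything except 9).
The remaining 2 digits are filled from the other 9 symbols without repetition: 9 × 8 = 72.
Total: 9 × 72 = 648.

648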